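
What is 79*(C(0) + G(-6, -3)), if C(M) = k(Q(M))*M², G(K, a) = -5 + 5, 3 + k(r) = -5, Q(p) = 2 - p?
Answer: 0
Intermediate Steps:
k(r) = -8 (k(r) = -3 - 5 = -8)
G(K, a) = 0
C(M) = -8*M²
79*(C(0) + G(-6, -3)) = 79*(-8*0² + 0) = 79*(-8*0 + 0) = 79*(0 + 0) = 79*0 = 0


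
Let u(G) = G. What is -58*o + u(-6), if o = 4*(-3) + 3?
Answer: 516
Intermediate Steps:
o = -9 (o = -12 + 3 = -9)
-58*o + u(-6) = -58*(-9) - 6 = 522 - 6 = 516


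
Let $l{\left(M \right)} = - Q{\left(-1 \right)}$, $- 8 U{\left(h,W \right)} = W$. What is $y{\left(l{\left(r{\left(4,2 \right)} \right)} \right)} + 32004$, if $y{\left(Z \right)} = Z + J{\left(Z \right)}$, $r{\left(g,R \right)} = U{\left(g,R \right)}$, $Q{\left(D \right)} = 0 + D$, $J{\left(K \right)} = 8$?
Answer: $32013$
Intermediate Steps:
$Q{\left(D \right)} = D$
$U{\left(h,W \right)} = - \frac{W}{8}$
$r{\left(g,R \right)} = - \frac{R}{8}$
$l{\left(M \right)} = 1$ ($l{\left(M \right)} = \left(-1\right) \left(-1\right) = 1$)
$y{\left(Z \right)} = 8 + Z$ ($y{\left(Z \right)} = Z + 8 = 8 + Z$)
$y{\left(l{\left(r{\left(4,2 \right)} \right)} \right)} + 32004 = \left(8 + 1\right) + 32004 = 9 + 32004 = 32013$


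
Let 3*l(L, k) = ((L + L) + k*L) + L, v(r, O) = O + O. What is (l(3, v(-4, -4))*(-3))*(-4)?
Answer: -60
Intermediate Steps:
v(r, O) = 2*O
l(L, k) = L + L*k/3 (l(L, k) = (((L + L) + k*L) + L)/3 = ((2*L + L*k) + L)/3 = (3*L + L*k)/3 = L + L*k/3)
(l(3, v(-4, -4))*(-3))*(-4) = (((1/3)*3*(3 + 2*(-4)))*(-3))*(-4) = (((1/3)*3*(3 - 8))*(-3))*(-4) = (((1/3)*3*(-5))*(-3))*(-4) = -5*(-3)*(-4) = 15*(-4) = -60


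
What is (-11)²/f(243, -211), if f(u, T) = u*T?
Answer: -121/51273 ≈ -0.0023599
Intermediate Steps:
f(u, T) = T*u
(-11)²/f(243, -211) = (-11)²/((-211*243)) = 121/(-51273) = 121*(-1/51273) = -121/51273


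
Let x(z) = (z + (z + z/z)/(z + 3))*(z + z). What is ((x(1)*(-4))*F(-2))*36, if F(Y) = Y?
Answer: 864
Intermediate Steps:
x(z) = 2*z*(z + (1 + z)/(3 + z)) (x(z) = (z + (z + 1)/(3 + z))*(2*z) = (z + (1 + z)/(3 + z))*(2*z) = 2*z*(z + (1 + z)/(3 + z)))
((x(1)*(-4))*F(-2))*36 = (((2*1*(1 + 1² + 4*1)/(3 + 1))*(-4))*(-2))*36 = (((2*1*(1 + 1 + 4)/4)*(-4))*(-2))*36 = (((2*1*(¼)*6)*(-4))*(-2))*36 = ((3*(-4))*(-2))*36 = -12*(-2)*36 = 24*36 = 864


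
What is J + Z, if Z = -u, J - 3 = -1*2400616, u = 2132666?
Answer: -4533279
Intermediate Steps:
J = -2400613 (J = 3 - 1*2400616 = 3 - 2400616 = -2400613)
Z = -2132666 (Z = -1*2132666 = -2132666)
J + Z = -2400613 - 2132666 = -4533279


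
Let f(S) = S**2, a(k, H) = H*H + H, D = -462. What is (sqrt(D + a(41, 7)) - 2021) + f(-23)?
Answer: -1492 + I*sqrt(406) ≈ -1492.0 + 20.149*I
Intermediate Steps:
a(k, H) = H + H**2 (a(k, H) = H**2 + H = H + H**2)
(sqrt(D + a(41, 7)) - 2021) + f(-23) = (sqrt(-462 + 7*(1 + 7)) - 2021) + (-23)**2 = (sqrt(-462 + 7*8) - 2021) + 529 = (sqrt(-462 + 56) - 2021) + 529 = (sqrt(-406) - 2021) + 529 = (I*sqrt(406) - 2021) + 529 = (-2021 + I*sqrt(406)) + 529 = -1492 + I*sqrt(406)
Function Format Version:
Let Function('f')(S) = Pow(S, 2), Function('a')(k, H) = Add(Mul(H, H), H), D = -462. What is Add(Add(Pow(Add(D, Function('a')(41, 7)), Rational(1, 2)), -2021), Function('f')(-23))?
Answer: Add(-1492, Mul(I, Pow(406, Rational(1, 2)))) ≈ Add(-1492.0, Mul(20.149, I))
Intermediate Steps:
Function('a')(k, H) = Add(H, Pow(H, 2)) (Function('a')(k, H) = Add(Pow(H, 2), H) = Add(H, Pow(H, 2)))
Add(Add(Pow(Add(D, Function('a')(41, 7)), Rational(1, 2)), -2021), Function('f')(-23)) = Add(Add(Pow(Add(-462, Mul(7, Add(1, 7))), Rational(1, 2)), -2021), Pow(-23, 2)) = Add(Add(Pow(Add(-462, Mul(7, 8)), Rational(1, 2)), -2021), 529) = Add(Add(Pow(Add(-462, 56), Rational(1, 2)), -2021), 529) = Add(Add(Pow(-406, Rational(1, 2)), -2021), 529) = Add(Add(Mul(I, Pow(406, Rational(1, 2))), -2021), 529) = Add(Add(-2021, Mul(I, Pow(406, Rational(1, 2)))), 529) = Add(-1492, Mul(I, Pow(406, Rational(1, 2))))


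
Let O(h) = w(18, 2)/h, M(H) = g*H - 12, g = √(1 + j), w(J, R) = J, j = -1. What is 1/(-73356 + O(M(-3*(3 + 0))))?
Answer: -2/146715 ≈ -1.3632e-5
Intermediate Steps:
g = 0 (g = √(1 - 1) = √0 = 0)
M(H) = -12 (M(H) = 0*H - 12 = 0 - 12 = -12)
O(h) = 18/h
1/(-73356 + O(M(-3*(3 + 0)))) = 1/(-73356 + 18/(-12)) = 1/(-73356 + 18*(-1/12)) = 1/(-73356 - 3/2) = 1/(-146715/2) = -2/146715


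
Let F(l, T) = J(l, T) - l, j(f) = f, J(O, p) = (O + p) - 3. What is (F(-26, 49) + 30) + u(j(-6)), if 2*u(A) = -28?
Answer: 62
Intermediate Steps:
J(O, p) = -3 + O + p
F(l, T) = -3 + T (F(l, T) = (-3 + l + T) - l = (-3 + T + l) - l = -3 + T)
u(A) = -14 (u(A) = (½)*(-28) = -14)
(F(-26, 49) + 30) + u(j(-6)) = ((-3 + 49) + 30) - 14 = (46 + 30) - 14 = 76 - 14 = 62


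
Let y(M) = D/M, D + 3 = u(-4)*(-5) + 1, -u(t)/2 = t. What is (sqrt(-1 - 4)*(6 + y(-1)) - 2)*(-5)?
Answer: 10 - 240*I*sqrt(5) ≈ 10.0 - 536.66*I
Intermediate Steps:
u(t) = -2*t
D = -42 (D = -3 + (-2*(-4)*(-5) + 1) = -3 + (8*(-5) + 1) = -3 + (-40 + 1) = -3 - 39 = -42)
y(M) = -42/M
(sqrt(-1 - 4)*(6 + y(-1)) - 2)*(-5) = (sqrt(-1 - 4)*(6 - 42/(-1)) - 2)*(-5) = (sqrt(-5)*(6 - 42*(-1)) - 2)*(-5) = ((I*sqrt(5))*(6 + 42) - 2)*(-5) = ((I*sqrt(5))*48 - 2)*(-5) = (48*I*sqrt(5) - 2)*(-5) = (-2 + 48*I*sqrt(5))*(-5) = 10 - 240*I*sqrt(5)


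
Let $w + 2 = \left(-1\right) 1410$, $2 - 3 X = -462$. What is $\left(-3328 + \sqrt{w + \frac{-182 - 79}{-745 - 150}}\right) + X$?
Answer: $- \frac{9520}{3} + \frac{i \sqrt{1130813705}}{895} \approx -3173.3 + 37.573 i$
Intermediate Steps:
$X = \frac{464}{3}$ ($X = \frac{2}{3} - -154 = \frac{2}{3} + 154 = \frac{464}{3} \approx 154.67$)
$w = -1412$ ($w = -2 - 1410 = -1412$)
$\left(-3328 + \sqrt{w + \frac{-182 - 79}{-745 - 150}}\right) + X = \left(-3328 + \sqrt{-1412 + \frac{-182 - 79}{-745 - 150}}\right) + \frac{464}{3} = \left(-3328 + \sqrt{-1412 - \frac{261}{-895}}\right) + \frac{464}{3} = \left(-3328 + \sqrt{-1412 - - \frac{261}{895}}\right) + \frac{464}{3} = \left(-3328 + \sqrt{-1412 + \frac{261}{895}}\right) + \frac{464}{3} = \left(-3328 + \sqrt{- \frac{1263479}{895}}\right) + \frac{464}{3} = \left(-3328 + \frac{i \sqrt{1130813705}}{895}\right) + \frac{464}{3} = - \frac{9520}{3} + \frac{i \sqrt{1130813705}}{895}$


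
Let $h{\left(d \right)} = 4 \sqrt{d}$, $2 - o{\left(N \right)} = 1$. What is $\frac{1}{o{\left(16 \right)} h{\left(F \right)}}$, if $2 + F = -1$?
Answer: $- \frac{i \sqrt{3}}{12} \approx - 0.14434 i$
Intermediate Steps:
$F = -3$ ($F = -2 - 1 = -3$)
$o{\left(N \right)} = 1$ ($o{\left(N \right)} = 2 - 1 = 1$)
$\frac{1}{o{\left(16 \right)} h{\left(F \right)}} = \frac{1}{1 \cdot 4 \sqrt{-3}} = \frac{1}{1 \cdot 4 i \sqrt{3}} = \frac{1}{4 i \sqrt{3}} = - \frac{i \sqrt{3}}{12}$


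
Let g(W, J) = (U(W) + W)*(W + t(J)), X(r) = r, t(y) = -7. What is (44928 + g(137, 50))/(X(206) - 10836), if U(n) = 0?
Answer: -31369/5315 ≈ -5.9020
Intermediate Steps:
g(W, J) = W*(-7 + W) (g(W, J) = (0 + W)*(W - 7) = W*(-7 + W))
(44928 + g(137, 50))/(X(206) - 10836) = (44928 + 137*(-7 + 137))/(206 - 10836) = (44928 + 137*130)/(-10630) = (44928 + 17810)*(-1/10630) = 62738*(-1/10630) = -31369/5315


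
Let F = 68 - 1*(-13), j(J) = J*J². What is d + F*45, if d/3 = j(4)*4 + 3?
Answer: 4422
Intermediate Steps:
j(J) = J³
F = 81 (F = 68 + 13 = 81)
d = 777 (d = 3*(4³*4 + 3) = 3*(64*4 + 3) = 3*(256 + 3) = 3*259 = 777)
d + F*45 = 777 + 81*45 = 777 + 3645 = 4422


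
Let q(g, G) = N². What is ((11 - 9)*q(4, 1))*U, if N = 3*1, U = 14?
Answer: 252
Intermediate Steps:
N = 3
q(g, G) = 9 (q(g, G) = 3² = 9)
((11 - 9)*q(4, 1))*U = ((11 - 9)*9)*14 = (2*9)*14 = 18*14 = 252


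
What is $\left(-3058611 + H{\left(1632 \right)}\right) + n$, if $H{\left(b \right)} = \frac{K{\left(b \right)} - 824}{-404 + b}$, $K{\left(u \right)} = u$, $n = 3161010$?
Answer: $\frac{31436695}{307} \approx 1.024 \cdot 10^{5}$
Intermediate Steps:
$H{\left(b \right)} = \frac{-824 + b}{-404 + b}$ ($H{\left(b \right)} = \frac{b - 824}{-404 + b} = \frac{-824 + b}{-404 + b}$)
$\left(-3058611 + H{\left(1632 \right)}\right) + n = \left(-3058611 + \frac{-824 + 1632}{-404 + 1632}\right) + 3161010 = \left(-3058611 + \frac{1}{1228} \cdot 808\right) + 3161010 = \left(-3058611 + \frac{202}{307}\right) + 3161010 = - \frac{938993375}{307} + 3161010 = \frac{31436695}{307}$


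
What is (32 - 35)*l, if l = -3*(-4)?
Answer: -36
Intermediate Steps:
l = 12
(32 - 35)*l = (32 - 35)*12 = -3*12 = -36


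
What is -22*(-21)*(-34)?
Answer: -15708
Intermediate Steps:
-22*(-21)*(-34) = 462*(-34) = -15708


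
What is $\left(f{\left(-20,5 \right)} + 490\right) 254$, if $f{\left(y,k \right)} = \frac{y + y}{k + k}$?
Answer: $123444$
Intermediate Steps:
$f{\left(y,k \right)} = \frac{y}{k}$ ($f{\left(y,k \right)} = \frac{2 y}{2 k} = 2 y \frac{1}{2 k} = \frac{y}{k}$)
$\left(f{\left(-20,5 \right)} + 490\right) 254 = \left(- \frac{20}{5} + 490\right) 254 = \left(\left(-20\right) \frac{1}{5} + 490\right) 254 = \left(-4 + 490\right) 254 = 486 \cdot 254 = 123444$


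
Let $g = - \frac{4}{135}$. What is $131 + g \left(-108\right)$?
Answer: $\frac{671}{5} \approx 134.2$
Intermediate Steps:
$g = - \frac{4}{135}$ ($g = \left(-4\right) \frac{1}{135} = - \frac{4}{135} \approx -0.02963$)
$131 + g \left(-108\right) = 131 - - \frac{16}{5} = 131 + \frac{16}{5} = \frac{671}{5}$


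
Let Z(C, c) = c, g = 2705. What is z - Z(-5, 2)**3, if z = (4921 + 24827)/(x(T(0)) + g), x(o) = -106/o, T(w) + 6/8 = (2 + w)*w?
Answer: 20932/8539 ≈ 2.4513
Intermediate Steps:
T(w) = -3/4 + w*(2 + w) (T(w) = -3/4 + (2 + w)*w = -3/4 + w*(2 + w))
z = 89244/8539 (z = (4921 + 24827)/(-106/(-3/4 + 0**2 + 2*0) + 2705) = 29748/(-106/(-3/4 + 0 + 0) + 2705) = 29748/(-106/(-3/4) + 2705) = 29748/(-106*(-4/3) + 2705) = 29748/(424/3 + 2705) = 29748/(8539/3) = 29748*(3/8539) = 89244/8539 ≈ 10.451)
z - Z(-5, 2)**3 = 89244/8539 - 1*2**3 = 89244/8539 - 1*8 = 89244/8539 - 8 = 20932/8539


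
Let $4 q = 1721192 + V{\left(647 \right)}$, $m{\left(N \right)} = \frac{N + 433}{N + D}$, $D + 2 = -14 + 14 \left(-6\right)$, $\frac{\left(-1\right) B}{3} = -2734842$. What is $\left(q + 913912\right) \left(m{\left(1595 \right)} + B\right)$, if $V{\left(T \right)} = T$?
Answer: $\frac{2536885004048301}{230} \approx 1.103 \cdot 10^{13}$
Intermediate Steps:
$B = 8204526$ ($B = \left(-3\right) \left(-2734842\right) = 8204526$)
$D = -100$ ($D = -2 + \left(-14 + 14 \left(-6\right)\right) = -2 - 98 = -100$)
$m{\left(N \right)} = \frac{433 + N}{-100 + N}$ ($m{\left(N \right)} = \frac{N + 433}{N - 100} = \frac{433 + N}{-100 + N}$)
$q = \frac{1721839}{4}$ ($q = \frac{1721192 + 647}{4} = \frac{1}{4} \cdot 1721839 = \frac{1721839}{4} \approx 4.3046 \cdot 10^{5}$)
$\left(q + 913912\right) \left(m{\left(1595 \right)} + B\right) = \left(\frac{1721839}{4} + 913912\right) \left(\frac{433 + 1595}{-100 + 1595} + 8204526\right) = \frac{5377487 \left(\frac{1}{1495} \cdot 2028 + 8204526\right)}{4} = \frac{5377487 \left(\frac{156}{115} + 8204526\right)}{4} = \frac{5377487}{4} \cdot \frac{943520646}{115} = \frac{2536885004048301}{230}$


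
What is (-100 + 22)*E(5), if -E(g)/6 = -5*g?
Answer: -11700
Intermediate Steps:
E(g) = 30*g (E(g) = -(-30)*g = 30*g)
(-100 + 22)*E(5) = (-100 + 22)*(30*5) = -78*150 = -11700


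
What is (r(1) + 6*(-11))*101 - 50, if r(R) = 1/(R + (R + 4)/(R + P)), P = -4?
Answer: -13735/2 ≈ -6867.5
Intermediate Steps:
r(R) = 1/(R + (4 + R)/(-4 + R)) (r(R) = 1/(R + (R + 4)/(R - 4)) = 1/(R + (4 + R)/(-4 + R)))
(r(1) + 6*(-11))*101 - 50 = ((-4 + 1)/(4 + 1**2 - 3*1) + 6*(-11))*101 - 50 = (-3/(4 + 1 - 3) - 66)*101 - 50 = (-3/2 - 66)*101 - 50 = -135/2*101 - 50 = -13635/2 - 50 = -13735/2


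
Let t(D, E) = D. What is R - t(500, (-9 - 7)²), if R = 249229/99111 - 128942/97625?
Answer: -438754934267/879610125 ≈ -498.81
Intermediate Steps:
R = 1050128233/879610125 (R = 249229*(1/99111) - 128942*1/97625 = 249229/99111 - 11722/8875 = 1050128233/879610125 ≈ 1.1939)
R - t(500, (-9 - 7)²) = 1050128233/879610125 - 1*500 = 1050128233/879610125 - 500 = -438754934267/879610125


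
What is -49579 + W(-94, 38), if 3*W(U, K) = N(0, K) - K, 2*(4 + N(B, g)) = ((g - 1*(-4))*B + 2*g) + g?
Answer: -49574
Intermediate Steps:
N(B, g) = -4 + 3*g/2 + B*(4 + g)/2 (N(B, g) = -4 + (((g - 1*(-4))*B + 2*g) + g)/2 = -4 + (((g + 4)*B + 2*g) + g)/2 = -4 + (((4 + g)*B + 2*g) + g)/2 = -4 + ((B*(4 + g) + 2*g) + g)/2 = -4 + ((2*g + B*(4 + g)) + g)/2 = -4 + (3*g + B*(4 + g))/2 = -4 + (3*g/2 + B*(4 + g)/2) = -4 + 3*g/2 + B*(4 + g)/2)
W(U, K) = -4/3 + K/6 (W(U, K) = ((-4 + 2*0 + 3*K/2 + (½)*0*K) - K)/3 = ((-4 + 0 + 3*K/2 + 0) - K)/3 = ((-4 + 3*K/2) - K)/3 = (-4 + K/2)/3 = -4/3 + K/6)
-49579 + W(-94, 38) = -49579 + (-4/3 + (⅙)*38) = -49579 + (-4/3 + 19/3) = -49579 + 5 = -49574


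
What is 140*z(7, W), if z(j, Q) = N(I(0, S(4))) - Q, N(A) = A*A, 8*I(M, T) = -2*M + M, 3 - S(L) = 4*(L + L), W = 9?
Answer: -1260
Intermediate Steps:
S(L) = 3 - 8*L (S(L) = 3 - 4*(L + L) = 3 - 4*2*L = 3 - 8*L)
I(M, T) = -M/8 (I(M, T) = (-2*M + M)/8 = (-M)/8 = -M/8)
N(A) = A**2
z(j, Q) = -Q (z(j, Q) = (-1/8*0)**2 - Q = 0**2 - Q = 0 - Q = -Q)
140*z(7, W) = 140*(-1*9) = 140*(-9) = -1260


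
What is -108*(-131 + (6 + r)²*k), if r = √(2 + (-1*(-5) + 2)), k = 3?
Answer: -12096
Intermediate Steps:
r = 3 (r = √(2 + (5 + 2)) = √(2 + 7) = √9 = 3)
-108*(-131 + (6 + r)²*k) = -108*(-131 + (6 + 3)²*3) = -108*(-131 + 9²*3) = -108*(-131 + 81*3) = -108*(-131 + 243) = -108*112 = -12096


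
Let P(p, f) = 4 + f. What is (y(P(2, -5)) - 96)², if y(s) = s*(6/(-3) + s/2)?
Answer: 34969/4 ≈ 8742.3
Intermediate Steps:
y(s) = s*(-2 + s/2) (y(s) = s*(6*(-⅓) + s*(½)) = s*(-2 + s/2))
(y(P(2, -5)) - 96)² = ((4 - 5)*(-4 + (4 - 5))/2 - 96)² = ((½)*(-1)*(-4 - 1) - 96)² = ((½)*(-1)*(-5) - 96)² = (5/2 - 96)² = (-187/2)² = 34969/4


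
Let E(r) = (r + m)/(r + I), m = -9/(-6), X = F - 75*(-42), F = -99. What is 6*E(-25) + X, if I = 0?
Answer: 76416/25 ≈ 3056.6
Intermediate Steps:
X = 3051 (X = -99 - 75*(-42) = -99 + 3150 = 3051)
m = 3/2 (m = -9*(-⅙) = 3/2 ≈ 1.5000)
E(r) = (3/2 + r)/r (E(r) = (r + 3/2)/(r + 0) = (3/2 + r)/r)
6*E(-25) + X = 6*((3/2 - 25)/(-25)) + 3051 = 6*(-1/25*(-47/2)) + 3051 = 6*(47/50) + 3051 = 141/25 + 3051 = 76416/25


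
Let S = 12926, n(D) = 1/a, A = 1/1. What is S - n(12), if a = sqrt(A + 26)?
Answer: 12926 - sqrt(3)/9 ≈ 12926.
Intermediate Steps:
A = 1
a = 3*sqrt(3) (a = sqrt(1 + 26) = sqrt(27) = 3*sqrt(3) ≈ 5.1962)
n(D) = sqrt(3)/9 (n(D) = 1/(3*sqrt(3)) = sqrt(3)/9)
S - n(12) = 12926 - sqrt(3)/9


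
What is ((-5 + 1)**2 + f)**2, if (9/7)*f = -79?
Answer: 167281/81 ≈ 2065.2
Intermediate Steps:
f = -553/9 (f = (7/9)*(-79) = -553/9 ≈ -61.444)
((-5 + 1)**2 + f)**2 = ((-5 + 1)**2 - 553/9)**2 = ((-4)**2 - 553/9)**2 = (16 - 553/9)**2 = (-409/9)**2 = 167281/81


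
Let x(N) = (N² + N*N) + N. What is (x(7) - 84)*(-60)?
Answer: -1260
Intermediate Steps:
x(N) = N + 2*N² (x(N) = (N² + N²) + N = 2*N² + N = N + 2*N²)
(x(7) - 84)*(-60) = (7*(1 + 2*7) - 84)*(-60) = (7*(1 + 14) - 84)*(-60) = (7*15 - 84)*(-60) = (105 - 84)*(-60) = 21*(-60) = -1260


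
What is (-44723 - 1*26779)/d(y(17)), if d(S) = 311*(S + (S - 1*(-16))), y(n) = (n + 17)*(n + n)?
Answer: -11917/120668 ≈ -0.098759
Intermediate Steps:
y(n) = 2*n*(17 + n) (y(n) = (17 + n)*(2*n) = 2*n*(17 + n))
d(S) = 4976 + 622*S (d(S) = 311*(S + (S + 16)) = 311*(S + (16 + S)) = 311*(16 + 2*S) = 4976 + 622*S)
(-44723 - 1*26779)/d(y(17)) = (-44723 - 1*26779)/(4976 + 622*(2*17*(17 + 17))) = (-44723 - 26779)/(4976 + 622*(2*17*34)) = -71502/(4976 + 622*1156) = -71502/(4976 + 719032) = -71502/724008 = -71502*1/724008 = -11917/120668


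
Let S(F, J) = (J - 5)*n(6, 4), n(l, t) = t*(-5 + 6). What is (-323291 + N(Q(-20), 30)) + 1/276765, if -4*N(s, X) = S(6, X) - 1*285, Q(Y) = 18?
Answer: -357851332931/1107060 ≈ -3.2324e+5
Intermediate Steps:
n(l, t) = t (n(l, t) = t*1 = t)
S(F, J) = -20 + 4*J (S(F, J) = (J - 5)*4 = (-5 + J)*4 = -20 + 4*J)
N(s, X) = 305/4 - X (N(s, X) = -((-20 + 4*X) - 1*285)/4 = -((-20 + 4*X) - 285)/4 = -(-305 + 4*X)/4 = 305/4 - X)
(-323291 + N(Q(-20), 30)) + 1/276765 = (-323291 + (305/4 - 1*30)) + 1/276765 = (-323291 + (305/4 - 30)) + 1/276765 = (-323291 + 185/4) + 1/276765 = -1292979/4 + 1/276765 = -357851332931/1107060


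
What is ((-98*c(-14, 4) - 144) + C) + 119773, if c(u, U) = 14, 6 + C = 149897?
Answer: 268148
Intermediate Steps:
C = 149891 (C = -6 + 149897 = 149891)
((-98*c(-14, 4) - 144) + C) + 119773 = ((-98*14 - 144) + 149891) + 119773 = ((-1372 - 144) + 149891) + 119773 = (-1516 + 149891) + 119773 = 148375 + 119773 = 268148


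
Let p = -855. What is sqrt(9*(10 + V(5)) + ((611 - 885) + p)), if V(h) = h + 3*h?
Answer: I*sqrt(859) ≈ 29.309*I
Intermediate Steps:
V(h) = 4*h
sqrt(9*(10 + V(5)) + ((611 - 885) + p)) = sqrt(9*(10 + 4*5) + ((611 - 885) - 855)) = sqrt(9*(10 + 20) + (-274 - 855)) = sqrt(9*30 - 1129) = sqrt(270 - 1129) = sqrt(-859) = I*sqrt(859)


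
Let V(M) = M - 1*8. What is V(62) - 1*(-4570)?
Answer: 4624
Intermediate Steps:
V(M) = -8 + M (V(M) = M - 8 = -8 + M)
V(62) - 1*(-4570) = (-8 + 62) - 1*(-4570) = 54 + 4570 = 4624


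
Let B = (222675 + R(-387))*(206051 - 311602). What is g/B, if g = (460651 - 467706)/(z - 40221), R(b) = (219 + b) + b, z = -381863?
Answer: -1411/1979150873128416 ≈ -7.1293e-13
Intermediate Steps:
R(b) = 219 + 2*b
B = -23444988120 (B = (222675 + (219 + 2*(-387)))*(206051 - 311602) = (222675 + (219 - 774))*(-105551) = (222675 - 555)*(-105551) = 222120*(-105551) = -23444988120)
g = 7055/422084 (g = (460651 - 467706)/(-381863 - 40221) = -7055/(-422084) = -7055*(-1/422084) = 7055/422084 ≈ 0.016715)
g/B = (7055/422084)/(-23444988120) = (7055/422084)*(-1/23444988120) = -1411/1979150873128416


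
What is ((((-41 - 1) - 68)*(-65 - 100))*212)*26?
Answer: 100042800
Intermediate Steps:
((((-41 - 1) - 68)*(-65 - 100))*212)*26 = (((-42 - 68)*(-165))*212)*26 = (-110*(-165)*212)*26 = (18150*212)*26 = 3847800*26 = 100042800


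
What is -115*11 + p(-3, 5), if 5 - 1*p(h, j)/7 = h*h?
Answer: -1293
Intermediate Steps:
p(h, j) = 35 - 7*h² (p(h, j) = 35 - 7*h*h = 35 - 7*h²)
-115*11 + p(-3, 5) = -115*11 + (35 - 7*(-3)²) = -1265 + (35 - 7*9) = -1265 + (35 - 63) = -1265 - 28 = -1293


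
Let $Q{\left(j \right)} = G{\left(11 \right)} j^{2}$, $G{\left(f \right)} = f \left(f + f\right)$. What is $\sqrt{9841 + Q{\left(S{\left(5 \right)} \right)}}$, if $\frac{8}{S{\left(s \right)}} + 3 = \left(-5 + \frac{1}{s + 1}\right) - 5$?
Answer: $\frac{\sqrt{486817}}{7} \approx 99.675$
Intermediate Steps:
$G{\left(f \right)} = 2 f^{2}$ ($G{\left(f \right)} = f 2 f = 2 f^{2}$)
$S{\left(s \right)} = \frac{8}{-13 + \frac{1}{1 + s}}$ ($S{\left(s \right)} = \frac{8}{-3 - \left(10 - \frac{1}{s + 1}\right)} = \frac{8}{-3 - \left(10 - \frac{1}{1 + s}\right)} = \frac{8}{-13 + \frac{1}{1 + s}}$)
$Q{\left(j \right)} = 242 j^{2}$ ($Q{\left(j \right)} = 2 \cdot 11^{2} j^{2} = 2 \cdot 121 j^{2} = 242 j^{2}$)
$\sqrt{9841 + Q{\left(S{\left(5 \right)} \right)}} = \sqrt{9841 + 242 \left(\frac{8 \left(-1 - 5\right)}{12 + 13 \cdot 5}\right)^{2}} = \sqrt{9841 + 242 \left(\frac{8 \left(-1 - 5\right)}{12 + 65}\right)^{2}} = \sqrt{9841 + 242 \left(8 \cdot \frac{1}{77} \left(-6\right)\right)^{2}} = \sqrt{9841 + 242 \left(- \frac{48}{77}\right)^{2}} = \sqrt{9841 + 242 \cdot \frac{2304}{5929}} = \sqrt{9841 + \frac{4608}{49}} = \sqrt{\frac{486817}{49}} = \frac{\sqrt{486817}}{7}$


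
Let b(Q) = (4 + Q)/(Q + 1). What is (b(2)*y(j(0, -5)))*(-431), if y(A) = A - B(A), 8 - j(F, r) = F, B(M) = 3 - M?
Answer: -11206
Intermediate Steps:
j(F, r) = 8 - F
b(Q) = (4 + Q)/(1 + Q)
y(A) = -3 + 2*A (y(A) = A - (3 - A) = A + (-3 + A) = -3 + 2*A)
(b(2)*y(j(0, -5)))*(-431) = (((4 + 2)/(1 + 2))*(-3 + 2*(8 - 1*0)))*(-431) = ((6/3)*(-3 + 2*(8 + 0)))*(-431) = (((1/3)*6)*(-3 + 2*8))*(-431) = (2*(-3 + 16))*(-431) = (2*13)*(-431) = 26*(-431) = -11206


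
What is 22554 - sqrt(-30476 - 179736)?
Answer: 22554 - 2*I*sqrt(52553) ≈ 22554.0 - 458.49*I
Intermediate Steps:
22554 - sqrt(-30476 - 179736) = 22554 - sqrt(-210212) = 22554 - 2*I*sqrt(52553)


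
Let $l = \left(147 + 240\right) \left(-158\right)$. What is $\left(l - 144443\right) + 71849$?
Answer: $-133740$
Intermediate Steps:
$l = -61146$ ($l = 387 \left(-158\right) = -61146$)
$\left(l - 144443\right) + 71849 = \left(-61146 - 144443\right) + 71849 = -205589 + 71849 = -133740$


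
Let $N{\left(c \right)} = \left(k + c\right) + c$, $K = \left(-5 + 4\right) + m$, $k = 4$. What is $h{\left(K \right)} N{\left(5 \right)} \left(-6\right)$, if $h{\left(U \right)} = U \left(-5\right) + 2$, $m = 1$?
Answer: $-168$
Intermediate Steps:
$K = 0$ ($K = \left(-5 + 4\right) + 1 = -1 + 1 = 0$)
$h{\left(U \right)} = 2 - 5 U$ ($h{\left(U \right)} = - 5 U + 2 = 2 - 5 U$)
$N{\left(c \right)} = 4 + 2 c$ ($N{\left(c \right)} = \left(4 + c\right) + c = 4 + 2 c$)
$h{\left(K \right)} N{\left(5 \right)} \left(-6\right) = \left(2 - 0\right) \left(4 + 2 \cdot 5\right) \left(-6\right) = \left(2 + 0\right) \left(4 + 10\right) \left(-6\right) = 2 \cdot 14 \left(-6\right) = 28 \left(-6\right) = -168$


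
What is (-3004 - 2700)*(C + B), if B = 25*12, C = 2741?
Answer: -17345864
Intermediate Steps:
B = 300
(-3004 - 2700)*(C + B) = (-3004 - 2700)*(2741 + 300) = -5704*3041 = -17345864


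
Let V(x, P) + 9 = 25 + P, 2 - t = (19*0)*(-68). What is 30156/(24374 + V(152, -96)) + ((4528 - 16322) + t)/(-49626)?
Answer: 148583042/100467837 ≈ 1.4789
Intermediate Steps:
t = 2 (t = 2 - 19*0*(-68) = 2 - 0*(-68) = 2 - 1*0 = 2 + 0 = 2)
V(x, P) = 16 + P (V(x, P) = -9 + (25 + P) = 16 + P)
30156/(24374 + V(152, -96)) + ((4528 - 16322) + t)/(-49626) = 30156/(24374 + (16 - 96)) + ((4528 - 16322) + 2)/(-49626) = 30156/(24374 - 80) + (-11794 + 2)*(-1/49626) = 30156/24294 - 11792*(-1/49626) = 30156*(1/24294) + 5896/24813 = 5026/4049 + 5896/24813 = 148583042/100467837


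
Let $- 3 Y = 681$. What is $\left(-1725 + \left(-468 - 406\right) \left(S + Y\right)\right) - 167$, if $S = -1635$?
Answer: $1625496$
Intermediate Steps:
$Y = -227$ ($Y = \left(- \frac{1}{3}\right) 681 = -227$)
$\left(-1725 + \left(-468 - 406\right) \left(S + Y\right)\right) - 167 = \left(-1725 + \left(-468 - 406\right) \left(-1635 - 227\right)\right) - 167 = \left(-1725 - -1627388\right) - 167 = \left(-1725 + 1627388\right) - 167 = 1625663 - 167 = 1625496$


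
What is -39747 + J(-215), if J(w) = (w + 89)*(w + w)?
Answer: 14433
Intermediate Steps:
J(w) = 2*w*(89 + w) (J(w) = (89 + w)*(2*w) = 2*w*(89 + w))
-39747 + J(-215) = -39747 + 2*(-215)*(89 - 215) = -39747 + 2*(-215)*(-126) = -39747 + 54180 = 14433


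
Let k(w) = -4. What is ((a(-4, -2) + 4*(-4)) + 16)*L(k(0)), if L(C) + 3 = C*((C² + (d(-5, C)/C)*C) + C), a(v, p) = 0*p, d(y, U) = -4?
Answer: 0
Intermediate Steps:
a(v, p) = 0
L(C) = -3 + C*(-4 + C + C²) (L(C) = -3 + C*((C² + (-4/C)*C) + C) = -3 + C*((C² - 4) + C) = -3 + C*((-4 + C²) + C) = -3 + C*(-4 + C + C²))
((a(-4, -2) + 4*(-4)) + 16)*L(k(0)) = ((0 + 4*(-4)) + 16)*(-3 + (-4)² + (-4)³ - 4*(-4)) = ((0 - 16) + 16)*(-3 + 16 - 64 + 16) = (-16 + 16)*(-35) = 0*(-35) = 0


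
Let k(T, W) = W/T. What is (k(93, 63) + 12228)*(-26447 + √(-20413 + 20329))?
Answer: -10025766783/31 + 758178*I*√21/31 ≈ -3.2341e+8 + 1.1208e+5*I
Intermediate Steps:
(k(93, 63) + 12228)*(-26447 + √(-20413 + 20329)) = (63/93 + 12228)*(-26447 + √(-20413 + 20329)) = (63*(1/93) + 12228)*(-26447 + √(-84)) = (21/31 + 12228)*(-26447 + 2*I*√21) = 379089*(-26447 + 2*I*√21)/31 = -10025766783/31 + 758178*I*√21/31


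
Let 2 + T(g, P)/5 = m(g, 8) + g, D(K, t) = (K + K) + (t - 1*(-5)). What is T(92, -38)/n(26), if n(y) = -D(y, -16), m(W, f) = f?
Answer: -490/41 ≈ -11.951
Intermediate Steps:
D(K, t) = 5 + t + 2*K (D(K, t) = 2*K + (t + 5) = 2*K + (5 + t) = 5 + t + 2*K)
T(g, P) = 30 + 5*g (T(g, P) = -10 + 5*(8 + g) = -10 + (40 + 5*g) = 30 + 5*g)
n(y) = 11 - 2*y (n(y) = -(5 - 16 + 2*y) = -(-11 + 2*y) = 11 - 2*y)
T(92, -38)/n(26) = (30 + 5*92)/(11 - 2*26) = (30 + 460)/(11 - 52) = 490/(-41) = 490*(-1/41) = -490/41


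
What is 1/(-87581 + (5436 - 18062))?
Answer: -1/100207 ≈ -9.9793e-6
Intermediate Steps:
1/(-87581 + (5436 - 18062)) = 1/(-87581 - 12626) = 1/(-100207) = -1/100207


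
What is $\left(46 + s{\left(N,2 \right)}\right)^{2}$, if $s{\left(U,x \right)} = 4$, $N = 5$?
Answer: $2500$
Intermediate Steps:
$\left(46 + s{\left(N,2 \right)}\right)^{2} = \left(46 + 4\right)^{2} = 50^{2} = 2500$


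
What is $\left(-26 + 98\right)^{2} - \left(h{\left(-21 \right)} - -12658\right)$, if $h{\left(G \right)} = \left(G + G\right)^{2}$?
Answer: $-9238$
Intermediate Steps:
$h{\left(G \right)} = 4 G^{2}$ ($h{\left(G \right)} = \left(2 G\right)^{2} = 4 G^{2}$)
$\left(-26 + 98\right)^{2} - \left(h{\left(-21 \right)} - -12658\right) = \left(-26 + 98\right)^{2} - \left(4 \left(-21\right)^{2} - -12658\right) = 72^{2} - \left(4 \cdot 441 + 12658\right) = 5184 - \left(1764 + 12658\right) = 5184 - 14422 = -9238$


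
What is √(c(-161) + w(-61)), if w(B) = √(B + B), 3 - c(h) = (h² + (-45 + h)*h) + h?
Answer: √(-58923 + I*√122) ≈ 0.023 + 242.74*I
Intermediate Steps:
c(h) = 3 - h - h² - h*(-45 + h) (c(h) = 3 - ((h² + (-45 + h)*h) + h) = 3 - ((h² + h*(-45 + h)) + h) = 3 - (h + h² + h*(-45 + h)) = 3 + (-h - h² - h*(-45 + h)) = 3 - h - h² - h*(-45 + h))
w(B) = √2*√B (w(B) = √(2*B) = √2*√B)
√(c(-161) + w(-61)) = √((3 - 2*(-161)² + 44*(-161)) + √2*√(-61)) = √((3 - 2*25921 - 7084) + √2*(I*√61)) = √((3 - 51842 - 7084) + I*√122) = √(-58923 + I*√122)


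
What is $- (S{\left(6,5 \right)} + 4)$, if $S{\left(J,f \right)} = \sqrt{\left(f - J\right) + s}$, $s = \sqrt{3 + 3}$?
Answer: $-4 - \sqrt{-1 + \sqrt{6}} \approx -5.2039$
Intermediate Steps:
$s = \sqrt{6} \approx 2.4495$
$S{\left(J,f \right)} = \sqrt{f + \sqrt{6} - J}$ ($S{\left(J,f \right)} = \sqrt{\left(f - J\right) + \sqrt{6}} = \sqrt{f + \sqrt{6} - J}$)
$- (S{\left(6,5 \right)} + 4) = - (\sqrt{5 + \sqrt{6} - 6} + 4) = - (\sqrt{-1 + \sqrt{6}} + 4) = - (4 + \sqrt{-1 + \sqrt{6}}) = -4 - \sqrt{-1 + \sqrt{6}}$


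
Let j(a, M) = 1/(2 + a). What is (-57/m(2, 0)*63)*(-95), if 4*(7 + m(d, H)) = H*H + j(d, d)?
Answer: -1819440/37 ≈ -49174.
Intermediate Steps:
m(d, H) = -7 + H²/4 + 1/(4*(2 + d)) (m(d, H) = -7 + (H*H + 1/(2 + d))/4 = -7 + (H² + 1/(2 + d))/4 = -7 + (H²/4 + 1/(4*(2 + d))) = -7 + H²/4 + 1/(4*(2 + d)))
(-57/m(2, 0)*63)*(-95) = (-57*4*(2 + 2)/(1 + (-28 + 0²)*(2 + 2))*63)*(-95) = (-57*16/(1 + (-28 + 0)*4)*63)*(-95) = (-57*16/(1 - 28*4)*63)*(-95) = (-57*16/(1 - 112)*63)*(-95) = (-57/((¼)*(¼)*(-111))*63)*(-95) = (-57/(-111/16)*63)*(-95) = (-57*(-16/111)*63)*(-95) = ((304/37)*63)*(-95) = (19152/37)*(-95) = -1819440/37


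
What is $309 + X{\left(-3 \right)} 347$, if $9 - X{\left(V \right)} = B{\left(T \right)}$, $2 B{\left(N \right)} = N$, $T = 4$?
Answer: $2738$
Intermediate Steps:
$B{\left(N \right)} = \frac{N}{2}$
$X{\left(V \right)} = 7$ ($X{\left(V \right)} = 9 - \frac{1}{2} \cdot 4 = 9 - 2 = 7$)
$309 + X{\left(-3 \right)} 347 = 309 + 7 \cdot 347 = 309 + 2429 = 2738$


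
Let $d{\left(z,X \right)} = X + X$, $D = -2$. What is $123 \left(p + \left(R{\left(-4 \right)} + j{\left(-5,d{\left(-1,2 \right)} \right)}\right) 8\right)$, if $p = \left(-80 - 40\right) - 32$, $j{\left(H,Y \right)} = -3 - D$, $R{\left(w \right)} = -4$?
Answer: $-23616$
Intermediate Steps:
$d{\left(z,X \right)} = 2 X$
$j{\left(H,Y \right)} = -1$ ($j{\left(H,Y \right)} = -3 - -2 = -3 + 2 = -1$)
$p = -152$ ($p = -120 - 32 = -152$)
$123 \left(p + \left(R{\left(-4 \right)} + j{\left(-5,d{\left(-1,2 \right)} \right)}\right) 8\right) = 123 \left(-152 + \left(-4 - 1\right) 8\right) = 123 \left(-152 - 40\right) = 123 \left(-192\right) = -23616$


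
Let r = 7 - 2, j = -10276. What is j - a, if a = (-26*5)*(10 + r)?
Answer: -8326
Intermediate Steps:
r = 5
a = -1950 (a = (-26*5)*(10 + 5) = -130*15 = -1950)
j - a = -10276 - 1*(-1950) = -10276 + 1950 = -8326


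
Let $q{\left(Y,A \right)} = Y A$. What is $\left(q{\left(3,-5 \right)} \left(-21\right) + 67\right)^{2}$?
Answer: $145924$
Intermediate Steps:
$q{\left(Y,A \right)} = A Y$
$\left(q{\left(3,-5 \right)} \left(-21\right) + 67\right)^{2} = \left(\left(-5\right) 3 \left(-21\right) + 67\right)^{2} = \left(\left(-15\right) \left(-21\right) + 67\right)^{2} = \left(315 + 67\right)^{2} = 382^{2} = 145924$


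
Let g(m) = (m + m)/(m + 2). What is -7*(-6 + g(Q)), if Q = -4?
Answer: 14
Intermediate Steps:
g(m) = 2*m/(2 + m) (g(m) = (2*m)/(2 + m) = 2*m/(2 + m))
-7*(-6 + g(Q)) = -7*(-6 + 2*(-4)/(2 - 4)) = -7*(-6 + 2*(-4)/(-2)) = -7*(-6 + 2*(-4)*(-½)) = -7*(-6 + 4) = -7*(-2) = 14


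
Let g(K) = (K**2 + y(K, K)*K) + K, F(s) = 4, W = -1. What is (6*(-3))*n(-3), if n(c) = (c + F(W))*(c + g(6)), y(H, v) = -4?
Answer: -270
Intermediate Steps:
g(K) = K**2 - 3*K (g(K) = (K**2 - 4*K) + K = K**2 - 3*K)
n(c) = (4 + c)*(18 + c) (n(c) = (c + 4)*(c + 6*(-3 + 6)) = (4 + c)*(c + 6*3) = (4 + c)*(c + 18) = (4 + c)*(18 + c))
(6*(-3))*n(-3) = (6*(-3))*(72 + (-3)**2 + 22*(-3)) = -18*(72 + 9 - 66) = -18*15 = -270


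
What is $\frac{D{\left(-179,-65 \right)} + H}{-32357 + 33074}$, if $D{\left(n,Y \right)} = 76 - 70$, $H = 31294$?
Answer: $\frac{31300}{717} \approx 43.654$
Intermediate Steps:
$D{\left(n,Y \right)} = 6$
$\frac{D{\left(-179,-65 \right)} + H}{-32357 + 33074} = \frac{6 + 31294}{-32357 + 33074} = \frac{31300}{717}$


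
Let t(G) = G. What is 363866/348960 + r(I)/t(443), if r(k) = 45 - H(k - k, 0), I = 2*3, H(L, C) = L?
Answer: 88447919/77294640 ≈ 1.1443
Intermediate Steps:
I = 6
r(k) = 45 (r(k) = 45 - (k - k) = 45 - 1*0 = 45 + 0 = 45)
363866/348960 + r(I)/t(443) = 363866/348960 + 45/443 = 363866*(1/348960) + 45*(1/443) = 181933/174480 + 45/443 = 88447919/77294640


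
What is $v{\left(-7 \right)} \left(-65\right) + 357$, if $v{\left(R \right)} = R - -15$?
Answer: $-163$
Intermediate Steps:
$v{\left(R \right)} = 15 + R$ ($v{\left(R \right)} = R + 15 = 15 + R$)
$v{\left(-7 \right)} \left(-65\right) + 357 = \left(15 - 7\right) \left(-65\right) + 357 = 8 \left(-65\right) + 357 = -520 + 357 = -163$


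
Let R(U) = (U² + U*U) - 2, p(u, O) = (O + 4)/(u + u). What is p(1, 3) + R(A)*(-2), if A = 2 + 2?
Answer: -113/2 ≈ -56.500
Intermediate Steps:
A = 4
p(u, O) = (4 + O)/(2*u) (p(u, O) = (4 + O)/((2*u)) = (4 + O)*(1/(2*u)) = (4 + O)/(2*u))
R(U) = -2 + 2*U² (R(U) = (U² + U²) - 2 = 2*U² - 2 = -2 + 2*U²)
p(1, 3) + R(A)*(-2) = (½)*(4 + 3)/1 + (-2 + 2*4²)*(-2) = (½)*1*7 + (-2 + 2*16)*(-2) = 7/2 + (-2 + 32)*(-2) = 7/2 + 30*(-2) = 7/2 - 60 = -113/2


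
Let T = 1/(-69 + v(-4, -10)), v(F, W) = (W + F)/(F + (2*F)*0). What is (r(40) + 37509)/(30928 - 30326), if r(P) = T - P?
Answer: 4908437/78862 ≈ 62.241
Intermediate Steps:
v(F, W) = (F + W)/F (v(F, W) = (F + W)/(F + 0) = (F + W)/F)
T = -2/131 (T = 1/(-69 + (-4 - 10)/(-4)) = 1/(-69 - ¼*(-14)) = 1/(-69 + 7/2) = 1/(-131/2) = -2/131 ≈ -0.015267)
r(P) = -2/131 - P
(r(40) + 37509)/(30928 - 30326) = ((-2/131 - 1*40) + 37509)/(30928 - 30326) = ((-2/131 - 40) + 37509)/602 = (-5242/131 + 37509)*(1/602) = (4908437/131)*(1/602) = 4908437/78862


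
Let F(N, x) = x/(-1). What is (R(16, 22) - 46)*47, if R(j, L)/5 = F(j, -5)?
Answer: -987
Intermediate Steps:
F(N, x) = -x (F(N, x) = x*(-1) = -x)
R(j, L) = 25 (R(j, L) = 5*(-1*(-5)) = 5*5 = 25)
(R(16, 22) - 46)*47 = (25 - 46)*47 = -21*47 = -987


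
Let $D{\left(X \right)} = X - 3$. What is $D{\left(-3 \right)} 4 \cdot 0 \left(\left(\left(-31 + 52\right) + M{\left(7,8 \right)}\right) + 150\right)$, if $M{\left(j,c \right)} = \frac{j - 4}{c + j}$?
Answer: $0$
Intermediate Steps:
$D{\left(X \right)} = -3 + X$
$M{\left(j,c \right)} = \frac{-4 + j}{c + j}$
$D{\left(-3 \right)} 4 \cdot 0 \left(\left(\left(-31 + 52\right) + M{\left(7,8 \right)}\right) + 150\right) = \left(-3 - 3\right) 4 \cdot 0 \left(\left(\left(-31 + 52\right) + \frac{-4 + 7}{8 + 7}\right) + 150\right) = \left(-6\right) 4 \cdot 0 \left(\left(21 + \frac{1}{15} \cdot 3\right) + 150\right) = \left(-24\right) 0 \left(\left(21 + \frac{1}{15} \cdot 3\right) + 150\right) = 0 \left(\left(21 + \frac{1}{5}\right) + 150\right) = 0 \left(\frac{106}{5} + 150\right) = 0 \cdot \frac{856}{5} = 0$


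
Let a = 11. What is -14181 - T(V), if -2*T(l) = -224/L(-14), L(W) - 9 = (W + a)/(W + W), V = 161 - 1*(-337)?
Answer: -3619291/255 ≈ -14193.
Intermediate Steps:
V = 498 (V = 161 + 337 = 498)
L(W) = 9 + (11 + W)/(2*W) (L(W) = 9 + (W + 11)/(W + W) = 9 + (11 + W)/((2*W)) = 9 + (11 + W)*(1/(2*W)) = 9 + (11 + W)/(2*W))
T(l) = 3136/255 (T(l) = -(-112)/((1/2)*(11 + 19*(-14))/(-14)) = -(-112)/((1/2)*(-1/14)*(11 - 266)) = -(-112)/((1/2)*(-1/14)*(-255)) = -(-112)/255/28 = -(-112)*28/255 = -1/2*(-6272/255) = 3136/255)
-14181 - T(V) = -14181 - 1*3136/255 = -14181 - 3136/255 = -3619291/255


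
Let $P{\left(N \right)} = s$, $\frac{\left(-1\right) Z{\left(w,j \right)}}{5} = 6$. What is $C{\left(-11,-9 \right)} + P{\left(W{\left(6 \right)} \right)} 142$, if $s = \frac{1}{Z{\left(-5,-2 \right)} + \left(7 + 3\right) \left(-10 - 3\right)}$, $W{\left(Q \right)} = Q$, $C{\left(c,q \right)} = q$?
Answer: $- \frac{791}{80} \approx -9.8875$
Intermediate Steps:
$Z{\left(w,j \right)} = -30$ ($Z{\left(w,j \right)} = \left(-5\right) 6 = -30$)
$s = - \frac{1}{160}$ ($s = \frac{1}{-30 + \left(7 + 3\right) \left(-10 - 3\right)} = \frac{1}{-30 + 10 \left(-13\right)} = \frac{1}{-30 - 130} = \frac{1}{-160} = - \frac{1}{160} \approx -0.00625$)
$P{\left(N \right)} = - \frac{1}{160}$
$C{\left(-11,-9 \right)} + P{\left(W{\left(6 \right)} \right)} 142 = -9 - \frac{71}{80} = - \frac{791}{80}$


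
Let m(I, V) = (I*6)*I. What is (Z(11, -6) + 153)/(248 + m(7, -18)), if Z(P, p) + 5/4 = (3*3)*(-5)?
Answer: 427/2168 ≈ 0.19696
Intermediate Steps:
Z(P, p) = -185/4 (Z(P, p) = -5/4 + (3*3)*(-5) = -5/4 + 9*(-5) = -5/4 - 45 = -185/4)
m(I, V) = 6*I² (m(I, V) = (6*I)*I = 6*I²)
(Z(11, -6) + 153)/(248 + m(7, -18)) = (-185/4 + 153)/(248 + 6*7²) = 427/(4*(248 + 6*49)) = 427/(4*(248 + 294)) = (427/4)/542 = (427/4)*(1/542) = 427/2168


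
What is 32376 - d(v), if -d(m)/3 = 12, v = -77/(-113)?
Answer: 32412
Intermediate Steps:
v = 77/113 (v = -77*(-1/113) = 77/113 ≈ 0.68142)
d(m) = -36 (d(m) = -3*12 = -36)
32376 - d(v) = 32376 - 1*(-36) = 32376 + 36 = 32412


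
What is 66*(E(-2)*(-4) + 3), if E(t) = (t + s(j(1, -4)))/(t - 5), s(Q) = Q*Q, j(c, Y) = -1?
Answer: 1122/7 ≈ 160.29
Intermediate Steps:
s(Q) = Q²
E(t) = (1 + t)/(-5 + t) (E(t) = (t + (-1)²)/(t - 5) = (t + 1)/(-5 + t) = (1 + t)/(-5 + t))
66*(E(-2)*(-4) + 3) = 66*(((1 - 2)/(-5 - 2))*(-4) + 3) = 66*((-1/(-7))*(-4) + 3) = 66*(-⅐*(-1)*(-4) + 3) = 66*((⅐)*(-4) + 3) = 66*(-4/7 + 3) = 66*(17/7) = 1122/7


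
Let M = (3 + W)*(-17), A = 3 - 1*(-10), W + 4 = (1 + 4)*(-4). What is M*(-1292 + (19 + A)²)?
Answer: -95676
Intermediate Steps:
W = -24 (W = -4 + (1 + 4)*(-4) = -4 + 5*(-4) = -4 - 20 = -24)
A = 13 (A = 3 + 10 = 13)
M = 357 (M = (3 - 24)*(-17) = -21*(-17) = 357)
M*(-1292 + (19 + A)²) = 357*(-1292 + (19 + 13)²) = 357*(-1292 + 32²) = 357*(-1292 + 1024) = 357*(-268) = -95676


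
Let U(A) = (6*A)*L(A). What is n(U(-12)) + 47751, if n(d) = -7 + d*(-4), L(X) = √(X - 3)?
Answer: 47744 + 288*I*√15 ≈ 47744.0 + 1115.4*I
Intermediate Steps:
L(X) = √(-3 + X)
U(A) = 6*A*√(-3 + A) (U(A) = (6*A)*√(-3 + A) = 6*A*√(-3 + A))
n(d) = -7 - 4*d
n(U(-12)) + 47751 = (-7 - 24*(-12)*√(-3 - 12)) + 47751 = (-7 - 24*(-12)*√(-15)) + 47751 = (-7 - 24*(-12)*I*√15) + 47751 = (-7 - (-288)*I*√15) + 47751 = (-7 + 288*I*√15) + 47751 = 47744 + 288*I*√15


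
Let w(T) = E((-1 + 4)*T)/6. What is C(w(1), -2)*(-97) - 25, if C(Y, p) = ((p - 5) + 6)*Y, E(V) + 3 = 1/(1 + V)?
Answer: -1667/24 ≈ -69.458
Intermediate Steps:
E(V) = -3 + 1/(1 + V)
w(T) = (-2 - 9*T)/(6*(1 + 3*T)) (w(T) = ((-2 - 3*(-1 + 4)*T)/(1 + (-1 + 4)*T))/6 = ((-2 - 9*T)/(1 + 3*T))*(⅙) = (-2 - 9*T)/(6*(1 + 3*T)))
C(Y, p) = Y*(1 + p) (C(Y, p) = ((-5 + p) + 6)*Y = (1 + p)*Y = Y*(1 + p))
C(w(1), -2)*(-97) - 25 = (((-2 - 9*1)/(6*(1 + 3*1)))*(1 - 2))*(-97) - 25 = (((-2 - 9)/(6*(1 + 3)))*(-1))*(-97) - 25 = (((⅙)*(-11)/4)*(-1))*(-97) - 25 = (((⅙)*(¼)*(-11))*(-1))*(-97) - 25 = -11/24*(-1)*(-97) - 25 = (11/24)*(-97) - 25 = -1067/24 - 25 = -1667/24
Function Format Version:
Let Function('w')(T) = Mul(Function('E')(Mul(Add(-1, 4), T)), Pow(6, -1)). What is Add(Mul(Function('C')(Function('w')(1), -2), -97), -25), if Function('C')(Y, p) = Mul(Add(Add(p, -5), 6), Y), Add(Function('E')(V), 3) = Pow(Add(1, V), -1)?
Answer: Rational(-1667, 24) ≈ -69.458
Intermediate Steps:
Function('E')(V) = Add(-3, Pow(Add(1, V), -1))
Function('w')(T) = Mul(Rational(1, 6), Pow(Add(1, Mul(3, T)), -1), Add(-2, Mul(-9, T))) (Function('w')(T) = Mul(Mul(Pow(Add(1, Mul(Add(-1, 4), T)), -1), Add(-2, Mul(-3, Mul(Add(-1, 4), T)))), Pow(6, -1)) = Mul(Mul(Pow(Add(1, Mul(3, T)), -1), Add(-2, Mul(-3, Mul(3, T)))), Rational(1, 6)) = Mul(Mul(Pow(Add(1, Mul(3, T)), -1), Add(-2, Mul(-9, T))), Rational(1, 6)) = Mul(Rational(1, 6), Pow(Add(1, Mul(3, T)), -1), Add(-2, Mul(-9, T))))
Function('C')(Y, p) = Mul(Y, Add(1, p)) (Function('C')(Y, p) = Mul(Add(Add(-5, p), 6), Y) = Mul(Add(1, p), Y) = Mul(Y, Add(1, p)))
Add(Mul(Function('C')(Function('w')(1), -2), -97), -25) = Add(Mul(Mul(Mul(Rational(1, 6), Pow(Add(1, Mul(3, 1)), -1), Add(-2, Mul(-9, 1))), Add(1, -2)), -97), -25) = Add(Mul(Mul(Mul(Rational(1, 6), Pow(Add(1, 3), -1), Add(-2, -9)), -1), -97), -25) = Add(Mul(Mul(Mul(Rational(1, 6), Pow(4, -1), -11), -1), -97), -25) = Add(Mul(Mul(Mul(Rational(1, 6), Rational(1, 4), -11), -1), -97), -25) = Add(Mul(Mul(Rational(-11, 24), -1), -97), -25) = Add(Mul(Rational(11, 24), -97), -25) = Add(Rational(-1067, 24), -25) = Rational(-1667, 24)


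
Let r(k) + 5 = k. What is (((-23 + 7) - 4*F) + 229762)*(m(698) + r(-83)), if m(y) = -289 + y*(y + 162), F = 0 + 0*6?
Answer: 137825314638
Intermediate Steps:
F = 0 (F = 0 + 0 = 0)
r(k) = -5 + k
m(y) = -289 + y*(162 + y)
(((-23 + 7) - 4*F) + 229762)*(m(698) + r(-83)) = (((-23 + 7) - 4*0) + 229762)*((-289 + 698² + 162*698) + (-5 - 83)) = ((-16 + 0) + 229762)*((-289 + 487204 + 113076) - 88) = (-16 + 229762)*(599991 - 88) = 229746*599903 = 137825314638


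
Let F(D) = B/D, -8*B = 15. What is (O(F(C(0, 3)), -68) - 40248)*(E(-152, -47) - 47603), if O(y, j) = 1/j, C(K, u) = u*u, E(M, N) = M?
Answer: 130698988075/68 ≈ 1.9220e+9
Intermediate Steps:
C(K, u) = u**2
B = -15/8 (B = -1/8*15 = -15/8 ≈ -1.8750)
F(D) = -15/(8*D)
(O(F(C(0, 3)), -68) - 40248)*(E(-152, -47) - 47603) = (1/(-68) - 40248)*(-152 - 47603) = (-1/68 - 40248)*(-47755) = -2736865/68*(-47755) = 130698988075/68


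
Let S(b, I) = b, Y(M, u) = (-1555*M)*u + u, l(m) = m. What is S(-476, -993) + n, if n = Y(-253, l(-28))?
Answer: -11016124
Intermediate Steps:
Y(M, u) = u - 1555*M*u (Y(M, u) = -1555*M*u + u = u - 1555*M*u)
n = -11015648 (n = -28*(1 - 1555*(-253)) = -28*(1 + 393415) = -28*393416 = -11015648)
S(-476, -993) + n = -476 - 11015648 = -11016124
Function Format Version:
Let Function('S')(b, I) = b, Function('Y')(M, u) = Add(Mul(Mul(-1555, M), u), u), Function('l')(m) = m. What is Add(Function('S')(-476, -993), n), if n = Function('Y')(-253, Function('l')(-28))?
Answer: -11016124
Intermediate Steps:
Function('Y')(M, u) = Add(u, Mul(-1555, M, u)) (Function('Y')(M, u) = Add(Mul(-1555, M, u), u) = Add(u, Mul(-1555, M, u)))
n = -11015648 (n = Mul(-28, Add(1, Mul(-1555, -253))) = Mul(-28, Add(1, 393415)) = Mul(-28, 393416) = -11015648)
Add(Function('S')(-476, -993), n) = Add(-476, -11015648) = -11016124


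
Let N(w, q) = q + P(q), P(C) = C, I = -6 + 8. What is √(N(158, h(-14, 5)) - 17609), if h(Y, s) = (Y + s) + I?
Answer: I*√17623 ≈ 132.75*I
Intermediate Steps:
I = 2
h(Y, s) = 2 + Y + s (h(Y, s) = (Y + s) + 2 = 2 + Y + s)
N(w, q) = 2*q (N(w, q) = q + q = 2*q)
√(N(158, h(-14, 5)) - 17609) = √(2*(2 - 14 + 5) - 17609) = √(2*(-7) - 17609) = √(-14 - 17609) = √(-17623) = I*√17623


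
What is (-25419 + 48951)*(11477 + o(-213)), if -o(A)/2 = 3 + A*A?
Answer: -1865311044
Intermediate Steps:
o(A) = -6 - 2*A**2 (o(A) = -2*(3 + A*A) = -2*(3 + A**2) = -6 - 2*A**2)
(-25419 + 48951)*(11477 + o(-213)) = (-25419 + 48951)*(11477 + (-6 - 2*(-213)**2)) = 23532*(11477 + (-6 - 2*45369)) = 23532*(11477 + (-6 - 90738)) = 23532*(11477 - 90744) = 23532*(-79267) = -1865311044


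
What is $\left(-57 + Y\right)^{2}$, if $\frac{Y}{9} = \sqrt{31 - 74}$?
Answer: $-234 - 1026 i \sqrt{43} \approx -234.0 - 6727.9 i$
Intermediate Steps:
$Y = 9 i \sqrt{43}$ ($Y = 9 \sqrt{31 - 74} = 9 \sqrt{-43} = 9 i \sqrt{43} \approx 59.017 i$)
$\left(-57 + Y\right)^{2} = \left(-57 + 9 i \sqrt{43}\right)^{2}$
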